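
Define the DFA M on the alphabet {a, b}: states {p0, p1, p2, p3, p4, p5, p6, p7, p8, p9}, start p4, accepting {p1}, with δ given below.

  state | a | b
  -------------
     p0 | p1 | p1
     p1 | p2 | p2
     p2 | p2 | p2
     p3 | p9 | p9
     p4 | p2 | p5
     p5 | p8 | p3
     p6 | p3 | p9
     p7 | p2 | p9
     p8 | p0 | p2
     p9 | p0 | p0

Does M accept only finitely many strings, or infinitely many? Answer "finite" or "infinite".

finite

The useful states (reachable from p4 and able to reach an accepting state) are {p0, p1, p3, p4, p5, p8, p9}.
Restricted to these states the transition graph has no cycle, so every accepting path has bounded length and L is finite.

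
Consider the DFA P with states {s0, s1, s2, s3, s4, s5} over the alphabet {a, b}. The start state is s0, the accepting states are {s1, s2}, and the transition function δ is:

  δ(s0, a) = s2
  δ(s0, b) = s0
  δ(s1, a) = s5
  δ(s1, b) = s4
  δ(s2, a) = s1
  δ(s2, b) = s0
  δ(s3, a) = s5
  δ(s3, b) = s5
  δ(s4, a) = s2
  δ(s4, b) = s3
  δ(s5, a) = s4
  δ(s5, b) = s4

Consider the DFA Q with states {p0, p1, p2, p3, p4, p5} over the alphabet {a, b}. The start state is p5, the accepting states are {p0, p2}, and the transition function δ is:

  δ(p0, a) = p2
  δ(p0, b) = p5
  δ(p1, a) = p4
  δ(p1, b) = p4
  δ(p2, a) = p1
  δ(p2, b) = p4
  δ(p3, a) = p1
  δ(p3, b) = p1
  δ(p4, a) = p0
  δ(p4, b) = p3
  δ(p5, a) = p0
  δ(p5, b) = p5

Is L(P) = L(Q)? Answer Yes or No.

Yes

Exploring the product automaton P × Q from the start pair (s0, p5), following both machines on each input symbol, reaches 6 state pairs: (s0, p5), (s2, p0), (s1, p2), (s5, p1), (s4, p4), (s3, p3).
P accepts in {s1, s2} and Q accepts in {p0, p2}. In every reachable pair the two components are either both accepting — (s2, p0), (s1, p2) — or both non-accepting, so no string is accepted by exactly one of the machines: L(P) \ L(Q) and L(Q) \ L(P) are both empty.
Hence every string is accepted by P iff it is accepted by Q, and the two languages coincide.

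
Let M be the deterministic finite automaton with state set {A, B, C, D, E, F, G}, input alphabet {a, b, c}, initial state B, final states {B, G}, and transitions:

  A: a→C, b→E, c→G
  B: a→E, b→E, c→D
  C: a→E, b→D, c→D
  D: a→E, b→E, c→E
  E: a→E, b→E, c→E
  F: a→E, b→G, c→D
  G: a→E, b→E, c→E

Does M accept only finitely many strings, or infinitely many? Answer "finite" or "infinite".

The useful states (reachable from B and able to reach an accepting state) are {B}.
Restricted to these states the transition graph has no cycle, so every accepting path has bounded length and L is finite.

finite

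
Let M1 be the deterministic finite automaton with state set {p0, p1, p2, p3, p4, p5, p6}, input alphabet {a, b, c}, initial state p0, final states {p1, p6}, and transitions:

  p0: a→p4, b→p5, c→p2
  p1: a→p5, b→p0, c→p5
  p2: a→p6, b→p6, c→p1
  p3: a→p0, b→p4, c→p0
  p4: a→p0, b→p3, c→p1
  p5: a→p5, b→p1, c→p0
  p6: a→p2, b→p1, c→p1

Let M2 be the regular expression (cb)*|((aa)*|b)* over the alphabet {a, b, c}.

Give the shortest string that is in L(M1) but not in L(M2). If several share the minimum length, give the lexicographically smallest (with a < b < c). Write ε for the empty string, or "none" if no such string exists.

The string ac is accepted by M1 but not by M2.
No shorter string lies in the difference, and ac is the lexicographically first length-2 string in L(M1) \ L(M2).

ac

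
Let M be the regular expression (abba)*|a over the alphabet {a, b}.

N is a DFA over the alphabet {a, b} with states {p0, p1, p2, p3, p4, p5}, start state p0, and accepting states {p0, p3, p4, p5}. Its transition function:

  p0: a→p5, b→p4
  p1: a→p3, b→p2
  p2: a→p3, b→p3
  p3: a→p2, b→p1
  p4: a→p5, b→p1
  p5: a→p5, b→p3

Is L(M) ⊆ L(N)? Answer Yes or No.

Yes

Converting the expression M to a DFA (subset construction, then merging equivalent states) gives the minimal DFA with states {m0, m1, m2, m3, m4, m5, m6}, start state m0, accepting states {m0, m1, m5} and transitions m0: a→m1, b→m2; m1: a→m2, b→m3; m2: a→m2, b→m2; m3: a→m2, b→m4; m4: a→m5, b→m2; m5: a→m6, b→m2; m6: a→m2, b→m3.
Exploring the product automaton M × N from the start pair (m0, p0), following both machines on each input symbol, reaches 11 state pairs: (m0, p0), (m1, p5), (m2, p4), (m2, p5), (m3, p3), (m2, p1), (m2, p3), (m2, p2), (m4, p1), (m5, p3), (m6, p2).
M accepts in {m0, m1, m5} and N accepts in {p0, p3, p4, p5}. The reachable pairs whose M-component is accepting are (m0, p0), (m1, p5), (m5, p3); in each of them the N-component is accepting too, so the product for L(M) \ L(N) (M-component accepting, N-component rejecting) has no reachable accepting pair and the difference is empty.
Hence every string in L(M) is also in L(N).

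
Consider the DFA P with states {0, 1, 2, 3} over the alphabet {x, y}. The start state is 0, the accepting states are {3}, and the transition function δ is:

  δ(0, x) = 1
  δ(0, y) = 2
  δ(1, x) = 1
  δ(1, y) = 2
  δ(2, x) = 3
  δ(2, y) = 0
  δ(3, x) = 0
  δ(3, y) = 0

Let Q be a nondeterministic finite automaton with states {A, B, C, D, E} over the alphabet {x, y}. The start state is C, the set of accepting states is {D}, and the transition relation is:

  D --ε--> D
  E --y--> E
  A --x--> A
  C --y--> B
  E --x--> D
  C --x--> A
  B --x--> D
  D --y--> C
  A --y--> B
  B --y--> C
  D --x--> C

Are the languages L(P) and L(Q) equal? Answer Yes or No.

Yes

Exploring the product automaton P × Q from the start pair (0, C), following both machines on each input symbol, reaches 4 state pairs: (0, C), (1, A), (2, B), (3, D).
P accepts in {3} and Q accepts in {D}. In every reachable pair the two components are either both accepting — (3, D) — or both non-accepting, so no string is accepted by exactly one of the machines: L(P) \ L(Q) and L(Q) \ L(P) are both empty.
Hence every string is accepted by P iff it is accepted by Q, and the two languages coincide.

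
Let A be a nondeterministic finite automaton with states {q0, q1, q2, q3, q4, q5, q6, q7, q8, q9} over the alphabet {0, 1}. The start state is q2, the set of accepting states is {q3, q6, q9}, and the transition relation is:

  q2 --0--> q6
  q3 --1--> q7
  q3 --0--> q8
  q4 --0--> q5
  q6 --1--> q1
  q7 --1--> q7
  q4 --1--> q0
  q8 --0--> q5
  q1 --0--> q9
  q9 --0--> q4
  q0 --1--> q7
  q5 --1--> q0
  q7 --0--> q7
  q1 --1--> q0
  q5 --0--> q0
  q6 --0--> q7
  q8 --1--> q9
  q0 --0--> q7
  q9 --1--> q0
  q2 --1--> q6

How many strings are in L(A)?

The useful subgraph on states {q1, q2, q6, q9} is acyclic, so L(A) is finite; the longest accepting path visits 4 useful states, giving maximum string length 3.
Counting accepting paths from q2 by length: 2 of length 1, 2 of length 3. Total 4.

4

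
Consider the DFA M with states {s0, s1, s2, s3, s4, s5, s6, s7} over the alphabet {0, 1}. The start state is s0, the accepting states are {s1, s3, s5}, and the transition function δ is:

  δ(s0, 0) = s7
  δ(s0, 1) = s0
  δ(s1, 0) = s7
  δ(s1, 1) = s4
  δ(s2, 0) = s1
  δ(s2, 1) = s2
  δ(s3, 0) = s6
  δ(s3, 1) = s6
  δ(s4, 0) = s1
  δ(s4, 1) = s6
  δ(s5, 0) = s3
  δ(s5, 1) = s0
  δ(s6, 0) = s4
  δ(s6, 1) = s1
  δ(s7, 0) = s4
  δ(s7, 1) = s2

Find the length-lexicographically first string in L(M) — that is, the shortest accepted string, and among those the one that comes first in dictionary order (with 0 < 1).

000

A breadth-first search from s0 reaches an accepting state first via the path s0 → s7 → s4 → s1 on input 000.
No string of length < 3 is accepted (BFS exhausts all shorter strings without reaching an accepting state), and 000 is the lexicographically least accepting string of length 3.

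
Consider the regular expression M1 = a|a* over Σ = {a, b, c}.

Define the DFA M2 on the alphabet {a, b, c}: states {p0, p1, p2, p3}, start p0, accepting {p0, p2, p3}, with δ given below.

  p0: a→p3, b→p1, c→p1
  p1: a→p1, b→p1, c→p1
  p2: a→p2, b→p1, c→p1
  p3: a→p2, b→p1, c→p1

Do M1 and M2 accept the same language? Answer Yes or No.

Yes

Converting the expression M1 to a DFA (subset construction, then merging equivalent states) gives the minimal DFA with states {r0, r1}, start state r0, accepting states {r0} and transitions r0: a→r0, b→r1, c→r1; r1: a→r1, b→r1, c→r1.
Exploring the product automaton M1 × M2 from the start pair (r0, p0), following both machines on each input symbol, reaches 4 state pairs: (r0, p0), (r0, p3), (r1, p1), (r0, p2).
M1 accepts in {r0} and M2 accepts in {p0, p2, p3}. In every reachable pair the two components are either both accepting — (r0, p0), (r0, p3), (r0, p2) — or both non-accepting, so no string is accepted by exactly one of the machines: L(M1) \ L(M2) and L(M2) \ L(M1) are both empty.
Hence every string is accepted by M1 iff it is accepted by M2, and the two languages coincide.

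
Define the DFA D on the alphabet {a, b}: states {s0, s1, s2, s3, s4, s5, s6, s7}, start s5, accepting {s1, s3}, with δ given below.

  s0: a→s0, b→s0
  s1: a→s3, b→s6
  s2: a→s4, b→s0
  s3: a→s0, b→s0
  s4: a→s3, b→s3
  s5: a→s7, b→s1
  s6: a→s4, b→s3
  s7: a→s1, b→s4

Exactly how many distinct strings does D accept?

12

The useful subgraph on states {s1, s3, s4, s5, s6, s7} is acyclic, so L(D) is finite; the longest accepting path visits 6 useful states, giving maximum string length 5.
Counting accepting paths from s5 by length: 1 of length 1, 2 of length 2, 4 of length 3, 3 of length 4, 2 of length 5. Total 12.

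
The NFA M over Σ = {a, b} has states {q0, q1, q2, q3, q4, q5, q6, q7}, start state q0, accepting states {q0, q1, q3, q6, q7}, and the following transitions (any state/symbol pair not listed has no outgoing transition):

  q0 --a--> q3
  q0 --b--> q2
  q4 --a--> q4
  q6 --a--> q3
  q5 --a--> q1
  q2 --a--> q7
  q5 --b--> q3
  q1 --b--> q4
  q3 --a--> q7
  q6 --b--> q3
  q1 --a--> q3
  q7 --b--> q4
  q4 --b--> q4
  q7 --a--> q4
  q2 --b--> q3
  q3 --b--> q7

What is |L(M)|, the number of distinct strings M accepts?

8

The useful subgraph on states {q0, q2, q3, q7} is acyclic, so L(M) is finite; the longest accepting path visits 4 useful states, giving maximum string length 3.
Counting accepting paths from q0 by length: 1 of length 0, 1 of length 1, 4 of length 2, 2 of length 3. Total 8.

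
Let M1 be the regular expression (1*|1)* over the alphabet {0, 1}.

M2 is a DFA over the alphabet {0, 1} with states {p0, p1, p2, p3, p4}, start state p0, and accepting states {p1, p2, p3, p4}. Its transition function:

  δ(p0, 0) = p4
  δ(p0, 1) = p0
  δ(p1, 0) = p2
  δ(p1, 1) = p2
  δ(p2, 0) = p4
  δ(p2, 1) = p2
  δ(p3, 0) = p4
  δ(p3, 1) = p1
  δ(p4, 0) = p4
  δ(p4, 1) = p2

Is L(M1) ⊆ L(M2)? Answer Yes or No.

No

The empty string ε is in L(M1) but not in L(M2).
So L(M1) ⊄ L(M2).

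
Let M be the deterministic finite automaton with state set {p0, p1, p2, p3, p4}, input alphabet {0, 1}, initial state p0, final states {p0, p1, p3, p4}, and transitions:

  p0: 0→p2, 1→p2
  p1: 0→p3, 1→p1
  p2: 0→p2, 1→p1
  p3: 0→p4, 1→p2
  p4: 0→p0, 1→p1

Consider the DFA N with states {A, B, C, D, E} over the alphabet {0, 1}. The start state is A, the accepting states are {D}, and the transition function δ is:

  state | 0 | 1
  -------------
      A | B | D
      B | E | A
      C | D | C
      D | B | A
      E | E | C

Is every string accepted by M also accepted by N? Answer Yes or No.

No

The empty string ε is in L(M) but not in L(N).
So L(M) ⊄ L(N).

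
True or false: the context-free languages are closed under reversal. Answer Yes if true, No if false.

Reversing the right-hand side of every production of a context-free grammar for L gives a context-free grammar for Lᴿ (induction on derivation length).
So the context-free languages are closed under reversal.

Yes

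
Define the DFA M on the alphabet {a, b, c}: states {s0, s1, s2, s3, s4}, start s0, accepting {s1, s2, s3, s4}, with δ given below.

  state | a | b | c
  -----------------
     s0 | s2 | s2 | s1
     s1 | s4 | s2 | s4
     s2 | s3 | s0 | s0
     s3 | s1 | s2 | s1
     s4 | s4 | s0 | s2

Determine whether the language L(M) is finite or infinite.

infinite

State s0 is reachable from the start and can reach an accepting state, and it lies on the cycle s0 → s1 → s2 → s0.
Traversing that cycle any number of times yields accepted strings of unbounded length, so the language is infinite.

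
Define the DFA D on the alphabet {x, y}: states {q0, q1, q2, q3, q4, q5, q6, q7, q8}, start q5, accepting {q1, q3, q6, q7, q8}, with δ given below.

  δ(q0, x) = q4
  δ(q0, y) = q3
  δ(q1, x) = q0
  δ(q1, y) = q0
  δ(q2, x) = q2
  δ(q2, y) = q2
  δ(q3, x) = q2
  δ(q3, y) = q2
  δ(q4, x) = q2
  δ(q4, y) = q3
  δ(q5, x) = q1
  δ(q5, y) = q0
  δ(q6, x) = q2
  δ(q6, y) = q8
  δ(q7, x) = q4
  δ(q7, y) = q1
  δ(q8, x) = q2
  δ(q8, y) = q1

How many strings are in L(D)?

7

The useful subgraph on states {q0, q1, q3, q4, q5} is acyclic, so L(D) is finite; the longest accepting path visits 5 useful states, giving maximum string length 4.
Counting accepting paths from q5 by length: 1 of length 1, 1 of length 2, 3 of length 3, 2 of length 4. Total 7.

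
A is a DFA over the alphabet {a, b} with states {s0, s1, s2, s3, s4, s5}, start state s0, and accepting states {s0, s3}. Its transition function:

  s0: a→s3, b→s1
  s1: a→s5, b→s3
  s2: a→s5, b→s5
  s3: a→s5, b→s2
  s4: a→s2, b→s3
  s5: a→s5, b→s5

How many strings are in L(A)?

3

The useful subgraph on states {s0, s1, s3} is acyclic, so L(A) is finite; the longest accepting path visits 3 useful states, giving maximum string length 2.
Counting accepting paths from s0 by length: 1 of length 0, 1 of length 1, 1 of length 2. Total 3.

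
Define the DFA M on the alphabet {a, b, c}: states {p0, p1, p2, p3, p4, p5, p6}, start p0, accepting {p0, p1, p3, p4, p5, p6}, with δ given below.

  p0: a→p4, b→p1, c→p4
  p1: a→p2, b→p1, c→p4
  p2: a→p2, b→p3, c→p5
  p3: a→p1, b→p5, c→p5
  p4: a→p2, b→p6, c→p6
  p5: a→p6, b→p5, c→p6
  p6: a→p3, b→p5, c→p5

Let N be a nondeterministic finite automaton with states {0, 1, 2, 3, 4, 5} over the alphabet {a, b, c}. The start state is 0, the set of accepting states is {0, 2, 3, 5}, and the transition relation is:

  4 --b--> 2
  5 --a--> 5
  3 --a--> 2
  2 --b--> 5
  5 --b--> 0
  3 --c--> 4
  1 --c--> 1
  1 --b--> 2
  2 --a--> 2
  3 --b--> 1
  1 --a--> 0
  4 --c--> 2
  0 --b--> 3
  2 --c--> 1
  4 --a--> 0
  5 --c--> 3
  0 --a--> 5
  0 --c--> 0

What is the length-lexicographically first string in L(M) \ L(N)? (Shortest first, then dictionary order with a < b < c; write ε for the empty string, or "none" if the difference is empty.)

bb

The string bb is accepted by M but not by N.
No shorter string lies in the difference, and bb is the lexicographically first length-2 string in L(M) \ L(N).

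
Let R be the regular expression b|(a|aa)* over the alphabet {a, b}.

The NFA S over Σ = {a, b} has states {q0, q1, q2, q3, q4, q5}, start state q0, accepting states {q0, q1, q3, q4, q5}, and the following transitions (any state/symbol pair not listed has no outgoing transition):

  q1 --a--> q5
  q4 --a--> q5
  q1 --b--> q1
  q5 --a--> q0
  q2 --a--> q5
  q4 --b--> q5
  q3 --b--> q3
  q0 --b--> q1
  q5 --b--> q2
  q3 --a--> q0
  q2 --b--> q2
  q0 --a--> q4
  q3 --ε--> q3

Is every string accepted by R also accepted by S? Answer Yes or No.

Converting the expression R to a DFA (subset construction, then merging equivalent states) gives the minimal DFA with states {r0, r1, r2, r3}, start state r0, accepting states {r0, r1, r2} and transitions r0: a→r1, b→r2; r1: a→r1, b→r3; r2: a→r3, b→r3; r3: a→r3, b→r3.
Exploring the product automaton R × S from the start pair (r0, q0), following both machines on each input symbol, reaches 10 state pairs: (r0, q0), (r1, q4), (r2, q1), (r1, q5), (r3, q5), (r3, q1), (r1, q0), (r3, q2), (r3, q0), (r3, q4).
R accepts in {r0, r1, r2} and S accepts in {q0, q1, q3, q4, q5}. The reachable pairs whose R-component is accepting are (r0, q0), (r1, q4), (r2, q1), (r1, q5), (r1, q0); in each of them the S-component is accepting too, so the product for L(R) \ L(S) (R-component accepting, S-component rejecting) has no reachable accepting pair and the difference is empty.
Hence every string in L(R) is also in L(S).

Yes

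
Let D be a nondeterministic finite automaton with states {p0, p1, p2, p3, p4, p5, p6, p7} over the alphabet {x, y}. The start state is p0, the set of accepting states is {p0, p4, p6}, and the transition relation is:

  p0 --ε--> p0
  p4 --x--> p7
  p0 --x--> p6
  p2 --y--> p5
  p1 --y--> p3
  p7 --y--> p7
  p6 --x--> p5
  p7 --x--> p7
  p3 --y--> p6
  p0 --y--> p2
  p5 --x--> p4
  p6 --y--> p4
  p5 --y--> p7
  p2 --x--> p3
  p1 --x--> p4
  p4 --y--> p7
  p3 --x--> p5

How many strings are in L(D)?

The useful subgraph on states {p0, p2, p3, p4, p5, p6} is acyclic, so L(D) is finite; the longest accepting path visits 6 useful states, giving maximum string length 5.
Counting accepting paths from p0 by length: 1 of length 0, 1 of length 1, 1 of length 2, 3 of length 3, 2 of length 4, 1 of length 5. Total 9.

9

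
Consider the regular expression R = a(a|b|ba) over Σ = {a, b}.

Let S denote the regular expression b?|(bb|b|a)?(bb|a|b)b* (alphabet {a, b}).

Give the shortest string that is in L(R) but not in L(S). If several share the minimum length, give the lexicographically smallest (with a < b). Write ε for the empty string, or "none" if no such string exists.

The string aba is accepted by R but not by S.
No shorter string lies in the difference, and aba is the lexicographically first length-3 string in L(R) \ L(S).

aba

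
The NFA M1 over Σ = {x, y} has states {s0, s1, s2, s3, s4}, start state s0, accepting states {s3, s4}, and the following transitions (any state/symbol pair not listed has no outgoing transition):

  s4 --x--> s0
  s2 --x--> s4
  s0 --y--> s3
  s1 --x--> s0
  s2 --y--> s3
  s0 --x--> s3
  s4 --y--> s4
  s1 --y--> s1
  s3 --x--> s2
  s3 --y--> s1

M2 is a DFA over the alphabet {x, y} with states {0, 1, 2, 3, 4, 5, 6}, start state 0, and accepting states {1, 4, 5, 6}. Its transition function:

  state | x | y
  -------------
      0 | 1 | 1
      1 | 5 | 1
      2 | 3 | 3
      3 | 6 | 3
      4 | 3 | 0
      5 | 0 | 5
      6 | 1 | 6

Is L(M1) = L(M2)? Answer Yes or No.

No

The string xxx is accepted by M1 but rejected by M2.
So L(M1) ≠ L(M2).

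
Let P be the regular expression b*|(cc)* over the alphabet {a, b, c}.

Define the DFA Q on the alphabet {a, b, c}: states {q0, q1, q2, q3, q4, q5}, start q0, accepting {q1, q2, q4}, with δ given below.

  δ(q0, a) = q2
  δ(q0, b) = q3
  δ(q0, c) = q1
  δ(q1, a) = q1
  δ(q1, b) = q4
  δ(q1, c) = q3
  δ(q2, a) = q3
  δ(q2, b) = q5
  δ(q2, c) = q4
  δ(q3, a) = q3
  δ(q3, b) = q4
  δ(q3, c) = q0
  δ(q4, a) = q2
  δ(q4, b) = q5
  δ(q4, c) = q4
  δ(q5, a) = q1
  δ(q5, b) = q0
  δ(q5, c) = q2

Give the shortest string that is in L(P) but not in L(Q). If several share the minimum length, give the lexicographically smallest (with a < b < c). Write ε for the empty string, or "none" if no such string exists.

The empty string ε is accepted by P but not by Q.
Since ε is the unique shortest string, it is the required witness.

ε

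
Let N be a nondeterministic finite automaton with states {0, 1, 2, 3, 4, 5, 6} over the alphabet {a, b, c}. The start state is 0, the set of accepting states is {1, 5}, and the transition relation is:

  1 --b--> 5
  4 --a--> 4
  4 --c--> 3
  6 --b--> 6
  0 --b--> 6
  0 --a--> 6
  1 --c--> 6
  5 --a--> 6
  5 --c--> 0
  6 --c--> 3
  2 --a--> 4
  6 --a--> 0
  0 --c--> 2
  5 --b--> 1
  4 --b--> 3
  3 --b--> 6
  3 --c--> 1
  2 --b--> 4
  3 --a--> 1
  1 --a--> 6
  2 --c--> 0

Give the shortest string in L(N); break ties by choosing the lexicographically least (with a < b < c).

aca

A breadth-first search from 0 reaches an accepting state first via the path 0 → 6 → 3 → 1 on input aca.
No string of length < 3 is accepted (BFS exhausts all shorter strings without reaching an accepting state), and aca is the lexicographically least accepting string of length 3.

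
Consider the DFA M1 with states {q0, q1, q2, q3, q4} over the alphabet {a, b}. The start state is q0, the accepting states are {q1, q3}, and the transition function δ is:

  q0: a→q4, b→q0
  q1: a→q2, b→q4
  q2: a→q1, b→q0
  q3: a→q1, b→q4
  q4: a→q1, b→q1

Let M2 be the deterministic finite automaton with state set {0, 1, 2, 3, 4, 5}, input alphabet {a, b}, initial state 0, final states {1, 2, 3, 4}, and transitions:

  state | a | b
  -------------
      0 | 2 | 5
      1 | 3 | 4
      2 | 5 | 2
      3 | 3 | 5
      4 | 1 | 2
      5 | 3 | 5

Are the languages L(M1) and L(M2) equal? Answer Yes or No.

No

The string aa is accepted by M1 but rejected by M2.
So L(M1) ≠ L(M2).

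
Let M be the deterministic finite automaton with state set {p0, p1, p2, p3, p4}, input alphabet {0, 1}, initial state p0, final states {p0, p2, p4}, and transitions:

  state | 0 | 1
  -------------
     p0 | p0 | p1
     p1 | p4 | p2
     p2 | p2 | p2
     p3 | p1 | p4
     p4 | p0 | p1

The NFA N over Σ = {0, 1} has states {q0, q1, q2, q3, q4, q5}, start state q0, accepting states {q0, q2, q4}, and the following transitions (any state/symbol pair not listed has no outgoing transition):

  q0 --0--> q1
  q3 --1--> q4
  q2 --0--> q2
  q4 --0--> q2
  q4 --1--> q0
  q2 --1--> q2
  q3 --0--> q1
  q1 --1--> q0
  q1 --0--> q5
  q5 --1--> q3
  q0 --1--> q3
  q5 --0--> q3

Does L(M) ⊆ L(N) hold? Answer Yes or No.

The string 0 is in L(M) but not in L(N).
So L(M) ⊄ L(N).

No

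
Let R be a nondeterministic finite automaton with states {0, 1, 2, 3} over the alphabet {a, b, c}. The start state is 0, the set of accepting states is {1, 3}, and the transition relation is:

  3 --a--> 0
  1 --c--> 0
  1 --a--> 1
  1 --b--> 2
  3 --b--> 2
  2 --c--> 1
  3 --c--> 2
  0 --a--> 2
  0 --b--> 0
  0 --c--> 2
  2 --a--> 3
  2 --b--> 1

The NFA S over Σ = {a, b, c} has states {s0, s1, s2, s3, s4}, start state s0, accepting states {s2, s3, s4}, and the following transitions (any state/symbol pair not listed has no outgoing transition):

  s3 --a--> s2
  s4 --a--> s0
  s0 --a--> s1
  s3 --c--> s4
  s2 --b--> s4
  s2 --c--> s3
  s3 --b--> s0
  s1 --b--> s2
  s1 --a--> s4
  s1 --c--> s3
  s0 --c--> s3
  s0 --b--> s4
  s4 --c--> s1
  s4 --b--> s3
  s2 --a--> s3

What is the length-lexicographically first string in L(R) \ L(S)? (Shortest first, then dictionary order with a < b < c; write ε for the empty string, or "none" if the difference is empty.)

The string cb is accepted by R but not by S.
No shorter string lies in the difference, and cb is the lexicographically first length-2 string in L(R) \ L(S).

cb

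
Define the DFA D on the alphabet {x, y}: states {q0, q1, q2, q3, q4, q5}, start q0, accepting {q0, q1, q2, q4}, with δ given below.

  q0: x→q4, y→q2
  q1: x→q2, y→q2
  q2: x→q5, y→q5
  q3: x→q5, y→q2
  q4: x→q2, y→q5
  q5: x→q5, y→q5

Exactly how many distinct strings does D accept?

4

The useful subgraph on states {q0, q2, q4} is acyclic, so L(D) is finite; the longest accepting path visits 3 useful states, giving maximum string length 2.
Counting accepting paths from q0 by length: 1 of length 0, 2 of length 1, 1 of length 2. Total 4.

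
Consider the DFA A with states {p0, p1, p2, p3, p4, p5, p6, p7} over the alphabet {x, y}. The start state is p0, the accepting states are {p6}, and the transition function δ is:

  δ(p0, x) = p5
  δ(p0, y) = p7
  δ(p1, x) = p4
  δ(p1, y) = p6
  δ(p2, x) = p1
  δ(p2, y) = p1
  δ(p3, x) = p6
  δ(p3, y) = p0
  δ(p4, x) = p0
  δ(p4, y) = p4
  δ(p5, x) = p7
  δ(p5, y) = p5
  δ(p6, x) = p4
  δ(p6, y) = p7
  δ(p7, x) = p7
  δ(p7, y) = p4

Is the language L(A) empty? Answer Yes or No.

Yes

The states reachable from the start state are {p0, p4, p5, p7}.
None of the accepting states {p6} is reachable, so no string is accepted and L(A) = ∅.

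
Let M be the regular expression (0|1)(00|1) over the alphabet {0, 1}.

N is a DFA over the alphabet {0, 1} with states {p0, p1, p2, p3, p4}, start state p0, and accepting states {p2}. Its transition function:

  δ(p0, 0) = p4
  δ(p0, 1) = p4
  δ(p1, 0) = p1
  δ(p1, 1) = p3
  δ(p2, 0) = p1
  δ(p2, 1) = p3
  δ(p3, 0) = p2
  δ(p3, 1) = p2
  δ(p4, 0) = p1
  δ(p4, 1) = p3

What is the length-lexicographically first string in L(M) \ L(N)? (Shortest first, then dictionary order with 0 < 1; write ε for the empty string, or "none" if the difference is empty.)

The string 01 is accepted by M but not by N.
No shorter string lies in the difference, and 01 is the lexicographically first length-2 string in L(M) \ L(N).

01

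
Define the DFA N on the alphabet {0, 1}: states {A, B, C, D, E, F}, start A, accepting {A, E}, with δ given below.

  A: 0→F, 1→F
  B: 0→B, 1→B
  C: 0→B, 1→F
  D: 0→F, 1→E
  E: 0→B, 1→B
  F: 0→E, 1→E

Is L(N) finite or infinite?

The useful states (reachable from A and able to reach an accepting state) are {A, E, F}.
Restricted to these states the transition graph has no cycle, so every accepting path has bounded length and L is finite.

finite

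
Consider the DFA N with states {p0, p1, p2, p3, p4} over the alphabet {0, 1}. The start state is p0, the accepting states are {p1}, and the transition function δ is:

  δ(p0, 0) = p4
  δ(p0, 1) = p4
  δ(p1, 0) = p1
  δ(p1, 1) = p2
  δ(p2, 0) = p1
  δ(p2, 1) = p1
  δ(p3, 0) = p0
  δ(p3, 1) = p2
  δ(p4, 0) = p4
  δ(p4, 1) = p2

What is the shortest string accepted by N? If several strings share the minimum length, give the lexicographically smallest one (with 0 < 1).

A breadth-first search from p0 reaches an accepting state first via the path p0 → p4 → p2 → p1 on input 010.
No string of length < 3 is accepted (BFS exhausts all shorter strings without reaching an accepting state), and 010 is the lexicographically least accepting string of length 3.

010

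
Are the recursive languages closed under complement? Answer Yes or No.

Yes

Run the decider for L and flip its answer; since the decider halts on every input, this decides the complement.
So the recursive languages are closed under complement.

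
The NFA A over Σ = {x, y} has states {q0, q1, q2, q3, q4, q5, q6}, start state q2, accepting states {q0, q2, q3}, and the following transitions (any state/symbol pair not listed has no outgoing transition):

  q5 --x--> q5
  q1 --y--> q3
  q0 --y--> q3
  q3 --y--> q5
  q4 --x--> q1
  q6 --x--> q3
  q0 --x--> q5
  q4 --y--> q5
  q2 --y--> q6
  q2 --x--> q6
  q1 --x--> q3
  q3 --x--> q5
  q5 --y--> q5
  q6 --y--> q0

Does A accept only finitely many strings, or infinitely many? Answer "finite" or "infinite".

The useful states (reachable from q2 and able to reach an accepting state) are {q0, q2, q3, q6}.
Restricted to these states the transition graph has no cycle, so every accepting path has bounded length and L is finite.

finite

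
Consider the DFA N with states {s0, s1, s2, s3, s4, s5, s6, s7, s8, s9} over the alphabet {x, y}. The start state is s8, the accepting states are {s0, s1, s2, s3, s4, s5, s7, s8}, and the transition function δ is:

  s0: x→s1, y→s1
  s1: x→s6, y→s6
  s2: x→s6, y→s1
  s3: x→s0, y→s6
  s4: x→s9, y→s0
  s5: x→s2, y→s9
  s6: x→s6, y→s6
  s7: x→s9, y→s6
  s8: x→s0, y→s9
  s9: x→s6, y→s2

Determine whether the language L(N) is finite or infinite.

The useful states (reachable from s8 and able to reach an accepting state) are {s0, s1, s2, s8, s9}.
Restricted to these states the transition graph has no cycle, so every accepting path has bounded length and L is finite.

finite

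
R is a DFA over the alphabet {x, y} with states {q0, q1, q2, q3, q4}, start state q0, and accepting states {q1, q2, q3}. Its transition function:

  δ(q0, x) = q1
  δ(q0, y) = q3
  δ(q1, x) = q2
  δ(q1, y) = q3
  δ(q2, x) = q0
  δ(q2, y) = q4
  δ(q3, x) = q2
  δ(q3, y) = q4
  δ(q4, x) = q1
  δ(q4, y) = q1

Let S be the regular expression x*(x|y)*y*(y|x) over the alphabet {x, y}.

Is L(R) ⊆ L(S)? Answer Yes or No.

Converting the expression S to a DFA (subset construction, then merging equivalent states) gives the minimal DFA with states {s0, s1}, start state s0, accepting states {s1} and transitions s0: x→s1, y→s1; s1: x→s1, y→s1.
Exploring the product automaton R × S from the start pair (q0, s0), following both machines on each input symbol, reaches 6 state pairs: (q0, s0), (q1, s1), (q3, s1), (q2, s1), (q4, s1), (q0, s1).
R accepts in {q1, q2, q3} and S accepts in {s1}. The reachable pairs whose R-component is accepting are (q1, s1), (q3, s1), (q2, s1); in each of them the S-component is accepting too, so the product for L(R) \ L(S) (R-component accepting, S-component rejecting) has no reachable accepting pair and the difference is empty.
Hence every string in L(R) is also in L(S).

Yes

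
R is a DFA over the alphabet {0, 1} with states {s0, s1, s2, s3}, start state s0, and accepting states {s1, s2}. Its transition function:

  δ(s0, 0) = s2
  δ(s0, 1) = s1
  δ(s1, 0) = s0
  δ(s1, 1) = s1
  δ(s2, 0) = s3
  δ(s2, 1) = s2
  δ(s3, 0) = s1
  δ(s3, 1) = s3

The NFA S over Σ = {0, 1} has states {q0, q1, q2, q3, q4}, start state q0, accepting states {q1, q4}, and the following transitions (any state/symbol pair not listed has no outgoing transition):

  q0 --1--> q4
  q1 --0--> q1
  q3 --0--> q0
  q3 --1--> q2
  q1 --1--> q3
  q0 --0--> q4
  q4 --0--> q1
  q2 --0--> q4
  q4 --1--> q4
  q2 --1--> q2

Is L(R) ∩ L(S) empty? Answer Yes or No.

No

The string 0 is accepted by both R and S.
Hence L(R) ∩ L(S) ≠ ∅.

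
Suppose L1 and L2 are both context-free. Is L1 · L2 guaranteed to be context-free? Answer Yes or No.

Yes

Take grammars for L₁ and L₂ with disjoint nonterminals and start symbols S₁, S₂; adding a new start symbol with S → S₁S₂ gives a context-free grammar for L₁L₂.
So the context-free languages are closed under concatenation.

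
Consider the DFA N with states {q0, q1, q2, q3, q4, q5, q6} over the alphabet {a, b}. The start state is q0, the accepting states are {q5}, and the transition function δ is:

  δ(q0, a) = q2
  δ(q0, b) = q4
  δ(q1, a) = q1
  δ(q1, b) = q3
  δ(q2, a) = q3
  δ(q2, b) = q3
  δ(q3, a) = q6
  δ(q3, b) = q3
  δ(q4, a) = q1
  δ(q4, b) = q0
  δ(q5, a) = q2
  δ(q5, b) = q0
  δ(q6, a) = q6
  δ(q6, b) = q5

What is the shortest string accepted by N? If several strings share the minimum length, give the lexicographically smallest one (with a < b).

aaab

A breadth-first search from q0 reaches an accepting state first via the path q0 → q2 → q3 → q6 → q5 on input aaab.
No string of length < 4 is accepted (BFS exhausts all shorter strings without reaching an accepting state), and aaab is the lexicographically least accepting string of length 4.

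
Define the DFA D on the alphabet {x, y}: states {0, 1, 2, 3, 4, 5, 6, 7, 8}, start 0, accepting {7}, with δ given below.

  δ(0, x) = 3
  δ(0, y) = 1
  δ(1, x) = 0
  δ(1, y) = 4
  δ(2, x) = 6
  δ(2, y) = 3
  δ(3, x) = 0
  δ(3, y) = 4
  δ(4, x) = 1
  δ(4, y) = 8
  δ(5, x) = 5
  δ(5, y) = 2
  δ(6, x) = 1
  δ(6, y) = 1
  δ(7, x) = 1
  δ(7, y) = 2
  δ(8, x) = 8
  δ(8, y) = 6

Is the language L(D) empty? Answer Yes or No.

The states reachable from the start state are {0, 1, 3, 4, 6, 8}.
None of the accepting states {7} is reachable, so no string is accepted and L(D) = ∅.

Yes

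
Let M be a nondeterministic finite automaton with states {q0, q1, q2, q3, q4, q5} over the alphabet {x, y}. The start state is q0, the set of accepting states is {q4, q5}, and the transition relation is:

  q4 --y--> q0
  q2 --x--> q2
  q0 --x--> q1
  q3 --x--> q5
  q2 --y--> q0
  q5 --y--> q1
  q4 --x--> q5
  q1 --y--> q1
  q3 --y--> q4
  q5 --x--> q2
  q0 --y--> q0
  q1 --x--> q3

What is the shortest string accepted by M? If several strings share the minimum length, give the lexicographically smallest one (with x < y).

xxx

A breadth-first search from q0 reaches an accepting state first via the path q0 → q1 → q3 → q5 on input xxx.
No string of length < 3 is accepted (BFS exhausts all shorter strings without reaching an accepting state), and xxx is the lexicographically least accepting string of length 3.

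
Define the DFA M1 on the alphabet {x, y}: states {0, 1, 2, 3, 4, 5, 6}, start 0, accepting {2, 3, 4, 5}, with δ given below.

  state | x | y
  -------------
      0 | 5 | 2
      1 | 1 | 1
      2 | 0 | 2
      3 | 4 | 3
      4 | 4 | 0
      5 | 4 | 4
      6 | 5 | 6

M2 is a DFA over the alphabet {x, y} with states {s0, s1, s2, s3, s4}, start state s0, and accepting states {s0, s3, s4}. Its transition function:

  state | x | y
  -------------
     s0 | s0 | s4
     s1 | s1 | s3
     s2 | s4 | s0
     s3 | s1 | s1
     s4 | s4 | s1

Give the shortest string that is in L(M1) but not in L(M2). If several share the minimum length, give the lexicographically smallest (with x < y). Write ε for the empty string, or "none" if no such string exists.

yy

The string yy is accepted by M1 but not by M2.
No shorter string lies in the difference, and yy is the lexicographically first length-2 string in L(M1) \ L(M2).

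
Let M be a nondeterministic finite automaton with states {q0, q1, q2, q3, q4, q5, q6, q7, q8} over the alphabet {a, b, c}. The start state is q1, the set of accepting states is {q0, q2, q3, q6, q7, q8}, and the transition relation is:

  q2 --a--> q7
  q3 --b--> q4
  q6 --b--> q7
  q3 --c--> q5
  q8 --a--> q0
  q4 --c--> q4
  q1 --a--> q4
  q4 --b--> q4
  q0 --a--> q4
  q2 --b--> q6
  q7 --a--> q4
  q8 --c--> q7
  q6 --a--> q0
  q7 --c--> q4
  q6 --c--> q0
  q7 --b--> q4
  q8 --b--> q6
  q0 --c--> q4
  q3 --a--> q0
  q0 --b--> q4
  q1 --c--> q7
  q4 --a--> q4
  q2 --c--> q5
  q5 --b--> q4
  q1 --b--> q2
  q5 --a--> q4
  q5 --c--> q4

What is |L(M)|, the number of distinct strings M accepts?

7

The useful subgraph on states {q0, q1, q2, q6, q7} is acyclic, so L(M) is finite; the longest accepting path visits 4 useful states, giving maximum string length 3.
Counting accepting paths from q1 by length: 2 of length 1, 2 of length 2, 3 of length 3. Total 7.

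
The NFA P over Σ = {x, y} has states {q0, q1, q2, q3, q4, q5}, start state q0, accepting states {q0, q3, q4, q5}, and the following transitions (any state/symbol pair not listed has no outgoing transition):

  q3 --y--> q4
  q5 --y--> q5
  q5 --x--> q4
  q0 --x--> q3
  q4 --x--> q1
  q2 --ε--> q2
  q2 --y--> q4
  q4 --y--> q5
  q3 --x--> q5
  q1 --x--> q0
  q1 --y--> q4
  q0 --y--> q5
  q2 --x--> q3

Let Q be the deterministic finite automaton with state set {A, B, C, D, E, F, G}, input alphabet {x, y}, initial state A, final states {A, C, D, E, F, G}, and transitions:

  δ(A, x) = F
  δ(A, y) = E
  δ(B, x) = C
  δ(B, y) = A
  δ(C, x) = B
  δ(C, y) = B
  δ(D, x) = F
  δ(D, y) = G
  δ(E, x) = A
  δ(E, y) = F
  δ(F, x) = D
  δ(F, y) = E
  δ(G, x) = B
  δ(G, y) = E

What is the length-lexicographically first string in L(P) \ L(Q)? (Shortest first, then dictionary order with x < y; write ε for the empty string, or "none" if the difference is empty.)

The string xxyx is accepted by P but not by Q.
No shorter string lies in the difference, and xxyx is the lexicographically first length-4 string in L(P) \ L(Q).

xxyx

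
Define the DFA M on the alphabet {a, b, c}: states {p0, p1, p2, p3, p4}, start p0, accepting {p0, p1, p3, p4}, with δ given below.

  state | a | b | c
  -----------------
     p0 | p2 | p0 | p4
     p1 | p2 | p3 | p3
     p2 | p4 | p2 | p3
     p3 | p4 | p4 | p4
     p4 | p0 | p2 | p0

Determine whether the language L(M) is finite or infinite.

infinite

State p0 is reachable from the start and can reach an accepting state, and it lies on the cycle p0 → p0.
Traversing that cycle any number of times yields accepted strings of unbounded length, so the language is infinite.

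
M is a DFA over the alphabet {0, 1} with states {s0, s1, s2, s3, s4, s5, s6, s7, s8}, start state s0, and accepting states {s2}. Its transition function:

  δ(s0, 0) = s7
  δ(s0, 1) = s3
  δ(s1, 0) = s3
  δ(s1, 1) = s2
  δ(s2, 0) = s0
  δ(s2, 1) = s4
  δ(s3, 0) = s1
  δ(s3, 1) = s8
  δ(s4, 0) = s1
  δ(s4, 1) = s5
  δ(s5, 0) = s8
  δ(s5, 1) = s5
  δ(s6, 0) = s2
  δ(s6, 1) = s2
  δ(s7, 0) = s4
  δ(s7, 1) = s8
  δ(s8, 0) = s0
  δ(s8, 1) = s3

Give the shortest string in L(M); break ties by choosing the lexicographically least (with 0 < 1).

101

A breadth-first search from s0 reaches an accepting state first via the path s0 → s3 → s1 → s2 on input 101.
No string of length < 3 is accepted (BFS exhausts all shorter strings without reaching an accepting state), and 101 is the lexicographically least accepting string of length 3.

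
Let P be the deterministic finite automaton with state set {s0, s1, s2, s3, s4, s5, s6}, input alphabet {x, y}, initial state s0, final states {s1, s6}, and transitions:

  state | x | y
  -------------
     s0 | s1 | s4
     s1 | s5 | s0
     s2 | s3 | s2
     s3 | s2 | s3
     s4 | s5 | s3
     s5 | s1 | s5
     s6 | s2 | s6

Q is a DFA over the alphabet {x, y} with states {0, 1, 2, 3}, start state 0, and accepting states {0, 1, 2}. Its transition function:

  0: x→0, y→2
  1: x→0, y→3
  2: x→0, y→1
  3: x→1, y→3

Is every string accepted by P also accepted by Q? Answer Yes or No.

Yes

Exploring the product automaton P × Q from the start pair (s0, 0), following both machines on each input symbol, reaches 20 state pairs: (s0, 0), (s1, 0), (s4, 2), (s5, 0), (s0, 2), (s3, 1), (s5, 2), (s4, 1), (s2, 0), (s3, 3), (s5, 1), (s3, 0), (s2, 2), (s2, 1), (s5, 3), (s3, 2), (s2, 3), (s1, 1), (s0, 3), (s4, 3).
P accepts in {s1, s6} and Q accepts in {0, 1, 2}. The reachable pairs whose P-component is accepting are (s1, 0), (s1, 1); in each of them the Q-component is accepting too, so the product for L(P) \ L(Q) (P-component accepting, Q-component rejecting) has no reachable accepting pair and the difference is empty.
Hence every string in L(P) is also in L(Q).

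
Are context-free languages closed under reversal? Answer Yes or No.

Reversing the right-hand side of every production of a context-free grammar for L gives a context-free grammar for Lᴿ (induction on derivation length).
So the context-free languages are closed under reversal.

Yes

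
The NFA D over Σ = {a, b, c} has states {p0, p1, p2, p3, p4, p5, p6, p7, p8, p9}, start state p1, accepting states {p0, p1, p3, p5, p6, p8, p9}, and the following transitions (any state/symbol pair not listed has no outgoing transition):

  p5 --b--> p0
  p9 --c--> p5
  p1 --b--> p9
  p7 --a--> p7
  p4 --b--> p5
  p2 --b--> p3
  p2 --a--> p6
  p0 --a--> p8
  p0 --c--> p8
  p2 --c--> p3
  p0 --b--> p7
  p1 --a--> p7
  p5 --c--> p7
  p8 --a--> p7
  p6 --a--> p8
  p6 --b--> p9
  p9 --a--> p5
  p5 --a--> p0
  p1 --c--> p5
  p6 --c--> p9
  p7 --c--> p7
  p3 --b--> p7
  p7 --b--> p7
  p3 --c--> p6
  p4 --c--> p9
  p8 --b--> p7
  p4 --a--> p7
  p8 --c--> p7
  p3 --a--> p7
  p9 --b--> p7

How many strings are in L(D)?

23

The useful subgraph on states {p0, p1, p5, p8, p9} is acyclic, so L(D) is finite; the longest accepting path visits 5 useful states, giving maximum string length 4.
Counting accepting paths from p1 by length: 1 of length 0, 2 of length 1, 4 of length 2, 8 of length 3, 8 of length 4. Total 23.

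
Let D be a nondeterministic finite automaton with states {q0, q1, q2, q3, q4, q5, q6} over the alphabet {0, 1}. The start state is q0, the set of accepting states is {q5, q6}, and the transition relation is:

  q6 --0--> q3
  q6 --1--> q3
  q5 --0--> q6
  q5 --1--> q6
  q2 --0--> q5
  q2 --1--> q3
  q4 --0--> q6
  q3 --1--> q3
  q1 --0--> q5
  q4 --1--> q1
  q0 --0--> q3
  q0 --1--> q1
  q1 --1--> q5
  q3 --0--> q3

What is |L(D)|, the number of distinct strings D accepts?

The useful subgraph on states {q0, q1, q5, q6} is acyclic, so L(D) is finite; the longest accepting path visits 4 useful states, giving maximum string length 3.
Counting accepting paths from q0 by length: 2 of length 2, 4 of length 3. Total 6.

6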